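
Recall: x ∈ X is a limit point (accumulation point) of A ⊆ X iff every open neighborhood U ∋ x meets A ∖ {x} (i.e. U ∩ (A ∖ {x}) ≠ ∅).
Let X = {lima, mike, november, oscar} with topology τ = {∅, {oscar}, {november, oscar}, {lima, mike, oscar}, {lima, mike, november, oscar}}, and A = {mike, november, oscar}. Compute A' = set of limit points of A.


A' = {lima, mike, november}

For each x ∈ X, list the open sets U ∈ τ with x ∈ U, then check whether U ∩ (A ∖ {x}) ≠ ∅ for every such U.
  x = lima: opens ∋ x are {lima, mike, oscar}, {lima, mike, november, oscar}; each meets A ∖ {lima}, so x IS a limit point.
  x = mike: opens ∋ x are {lima, mike, oscar}, {lima, mike, november, oscar}; each meets A ∖ {mike}, so x IS a limit point.
  x = november: opens ∋ x are {november, oscar}, {lima, mike, november, oscar}; each meets A ∖ {november}, so x IS a limit point.
  x = oscar: open {oscar} ∋ x has {oscar} ∩ (A ∖ {oscar}) = ∅, so x is NOT a limit point.
Collecting: A' = {lima, mike, november}.


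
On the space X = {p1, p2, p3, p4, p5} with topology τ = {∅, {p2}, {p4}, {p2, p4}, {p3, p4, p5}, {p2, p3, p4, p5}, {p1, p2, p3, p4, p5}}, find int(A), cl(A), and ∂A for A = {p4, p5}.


int(A) = {p4}, cl(A) = {p1, p3, p4, p5}, ∂A = {p1, p3, p5}.

Closed sets in (X, τ) are complements of opens:
  closed(X, τ) = {∅, {p1}, {p1, p2}, {p1, p3, p5}, {p1, p2, p3, p5}, {p1, p3, p4, p5}, {p1, p2, p3, p4, p5}}.
int(A) = ⋃ {U ∈ τ : U ⊆ A}. Opens contained in A: ∅, {p4}.
Taking the union of these: int(A) = {p4}.
cl(A) = ⋂ {C closed : A ⊆ C}. Closed sets containing A: {p1, p3, p4, p5}, {p1, p2, p3, p4, p5}.
Intersecting these: cl(A) = {p1, p3, p4, p5}.
∂A = cl(A) ∖ int(A) = {p1, p3, p4, p5} ∖ {p4} = {p1, p3, p5}.


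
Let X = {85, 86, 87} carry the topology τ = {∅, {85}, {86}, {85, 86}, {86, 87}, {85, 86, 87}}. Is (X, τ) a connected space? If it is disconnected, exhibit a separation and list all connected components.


(X, τ) is disconnected; components = [{85}, {86, 87}].

Find clopen sets (U ∈ τ with X ∖ U ∈ τ):
  U = ∅, X ∖ U = {85, 86, 87} — both open, so U is clopen.
  U = {85}, X ∖ U = {86, 87} — both open, so U is clopen.
  U = {86, 87}, X ∖ U = {85} — both open, so U is clopen.
  U = {85, 86, 87}, X ∖ U = ∅ — both open, so U is clopen.
Nontrivial clopen(s) exist: e.g. {85}. So (X, τ) is disconnected.
Compute connected components by grouping points that agree on all clopens:
  component: {85}
  component: {86, 87}


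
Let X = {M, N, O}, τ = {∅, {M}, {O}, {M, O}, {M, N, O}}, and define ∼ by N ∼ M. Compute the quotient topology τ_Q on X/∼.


X/∼ = {[M=N], [O]}; |τ_Q| = 3.

Equivalence classes: [M=N], [O].
Quotient map π: X → X/∼ sends M ↦ [M=N], N ↦ [M=N], O ↦ [O].
For each subset V ⊆ X/∼, compute π^{-1}(V) ⊆ X and check whether π^{-1}(V) ∈ τ. V is open in τ_Q iff π^{-1}(V) ∈ τ.
  V = {}: π^{-1}(V) = ∅ ∈ τ ✓.
  V = {[M=N]}: π^{-1}(V) = {M, N} ∉ τ ✗.
  V = {[O]}: π^{-1}(V) = {O} ∈ τ ✓.
  V = {[M=N], [O]}: π^{-1}(V) = {M, N, O} ∈ τ ✓.
Open sets in the quotient: τ_Q = {{}, {[O]}, {[M=N], [O]}} (3 elements).


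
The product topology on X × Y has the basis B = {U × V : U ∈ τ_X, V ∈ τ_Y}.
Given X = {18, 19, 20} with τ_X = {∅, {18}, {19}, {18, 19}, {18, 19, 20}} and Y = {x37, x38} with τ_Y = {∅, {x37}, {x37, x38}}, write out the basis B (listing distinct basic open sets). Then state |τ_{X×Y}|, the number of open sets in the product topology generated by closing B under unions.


Basis B = {∅ × ∅, {18} × {x37}, {19} × {x37}, {18} × {x37, x38}, {18, 19} × {x37}, {19} × {x37, x38}, {18, 19, 20} × {x37}, {18, 19} × {x37, x38}, {18, 19, 20} × {x37, x38}}; |τ_{X×Y}| = 14.

Enumerate products U × V with U ∈ τ_X, V ∈ τ_Y (deduplicated):
  ∅ × ∅ = {} (∅)
  {18} × {x37} = {(18,x37)}
  {19} × {x37} = {(19,x37)}
  {18} × {x37, x38} = {(18,x37), (18,x38)}
  {18, 19} × {x37} = {(18,x37), (19,x37)}
  {19} × {x37, x38} = {(19,x37), (19,x38)}
  {18, 19, 20} × {x37} = {(18,x37), (19,x37), (20,x37)}
  {18, 19} × {x37, x38} = {(18,x37), (18,x38), (19,x37), (19,x38)}
  {18, 19, 20} × {x37, x38} = {(18,x37), (18,x38), (19,x37), (19,x38), (20,x37), (20,x38)}
These 9 distinct sets form the basis B.
Close under arbitrary unions to get τ_{X×Y}; counting gives |τ_{X×Y}| = 14.


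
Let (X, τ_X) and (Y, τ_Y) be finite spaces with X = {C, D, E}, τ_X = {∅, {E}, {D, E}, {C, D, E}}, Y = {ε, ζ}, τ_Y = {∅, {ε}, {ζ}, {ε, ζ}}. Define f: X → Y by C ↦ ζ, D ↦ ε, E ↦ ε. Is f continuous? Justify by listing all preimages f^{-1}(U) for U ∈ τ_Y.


f is NOT continuous.

Compute f^{-1}(U) for each U ∈ τ_Y:
  U = ∅: f^{-1}(U) = ∅ ∈ τ_X ✓.
  U = {ε}: f^{-1}(U) = {D, E} ∈ τ_X ✓.
  U = {ζ}: f^{-1}(U) = {C} ∉ τ_X ✗.
  U = {ε, ζ}: f^{-1}(U) = {C, D, E} ∈ τ_X ✓.
Found U = {ζ} with f^{-1}(U) = {C} not in τ_X. Therefore f is NOT continuous.


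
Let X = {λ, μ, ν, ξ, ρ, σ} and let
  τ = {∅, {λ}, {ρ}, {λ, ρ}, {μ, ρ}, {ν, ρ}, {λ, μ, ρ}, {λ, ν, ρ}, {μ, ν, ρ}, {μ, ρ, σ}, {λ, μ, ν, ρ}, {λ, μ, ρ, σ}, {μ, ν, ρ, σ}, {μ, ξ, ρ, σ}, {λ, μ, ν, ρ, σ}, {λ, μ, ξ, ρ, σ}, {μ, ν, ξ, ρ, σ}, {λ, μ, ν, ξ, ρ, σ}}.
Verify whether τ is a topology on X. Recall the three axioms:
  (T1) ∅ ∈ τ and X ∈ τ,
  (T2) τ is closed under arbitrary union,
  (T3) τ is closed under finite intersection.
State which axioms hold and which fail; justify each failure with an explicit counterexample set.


τ IS a topology on X.

Axiom (T1): ∅ ∈ τ? Yes; X ∈ τ? Yes.
Axiom (T2/T3): check pairwise unions and intersections of members of τ.
All pairwise intersections and unions checked — each lies in τ. Therefore τ satisfies (T1), (T2), (T3): it IS a topology on X.


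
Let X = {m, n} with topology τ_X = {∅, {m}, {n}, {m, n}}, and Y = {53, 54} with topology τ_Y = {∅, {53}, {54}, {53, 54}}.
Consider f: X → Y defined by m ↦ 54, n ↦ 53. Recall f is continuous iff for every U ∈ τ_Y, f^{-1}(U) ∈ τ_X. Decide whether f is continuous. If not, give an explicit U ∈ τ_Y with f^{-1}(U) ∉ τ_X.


f IS continuous.

Compute f^{-1}(U) for each U ∈ τ_Y:
  U = ∅: f^{-1}(U) = ∅ ∈ τ_X ✓.
  U = {53}: f^{-1}(U) = {n} ∈ τ_X ✓.
  U = {54}: f^{-1}(U) = {m} ∈ τ_X ✓.
  U = {53, 54}: f^{-1}(U) = {m, n} ∈ τ_X ✓.
Every preimage lies in τ_X, so f IS continuous.


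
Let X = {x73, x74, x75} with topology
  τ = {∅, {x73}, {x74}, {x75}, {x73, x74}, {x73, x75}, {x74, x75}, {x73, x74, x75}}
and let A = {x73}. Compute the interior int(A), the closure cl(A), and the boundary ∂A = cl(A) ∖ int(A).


int(A) = {x73}, cl(A) = {x73}, ∂A = ∅.

Closed sets in (X, τ) are complements of opens:
  closed(X, τ) = {∅, {x73}, {x74}, {x75}, {x73, x74}, {x73, x75}, {x74, x75}, {x73, x74, x75}}.
int(A) = ⋃ {U ∈ τ : U ⊆ A}. Opens contained in A: ∅, {x73}.
Taking the union of these: int(A) = {x73}.
cl(A) = ⋂ {C closed : A ⊆ C}. Closed sets containing A: {x73}, {x73, x74}, {x73, x75}, {x73, x74, x75}.
Intersecting these: cl(A) = {x73}.
∂A = cl(A) ∖ int(A) = {x73} ∖ {x73} = ∅.


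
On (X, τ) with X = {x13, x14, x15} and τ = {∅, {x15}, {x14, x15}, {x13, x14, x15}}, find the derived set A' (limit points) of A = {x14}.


A' = {x13}

For each x ∈ X, list the open sets U ∈ τ with x ∈ U, then check whether U ∩ (A ∖ {x}) ≠ ∅ for every such U.
  x = x13: opens ∋ x are {x13, x14, x15}; each meets A ∖ {x13}, so x IS a limit point.
  x = x14: open {x14, x15} ∋ x has {x14, x15} ∩ (A ∖ {x14}) = ∅, so x is NOT a limit point.
  x = x15: open {x15} ∋ x has {x15} ∩ (A ∖ {x15}) = ∅, so x is NOT a limit point.
Collecting: A' = {x13}.


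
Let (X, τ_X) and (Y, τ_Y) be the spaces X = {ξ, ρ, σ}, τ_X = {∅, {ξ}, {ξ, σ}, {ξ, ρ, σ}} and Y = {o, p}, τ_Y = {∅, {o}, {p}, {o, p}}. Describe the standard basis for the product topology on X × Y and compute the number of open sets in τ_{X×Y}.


Basis B = {∅ × ∅, {ξ} × {o}, {ξ} × {p}, {ξ} × {o, p}, {ξ, σ} × {o}, {ξ, σ} × {p}, {ξ, ρ, σ} × {o}, {ξ, ρ, σ} × {p}, {ξ, σ} × {o, p}, {ξ, ρ, σ} × {o, p}}; |τ_{X×Y}| = 16.

Enumerate products U × V with U ∈ τ_X, V ∈ τ_Y (deduplicated):
  ∅ × ∅ = {} (∅)
  {ξ} × {o} = {(ξ,o)}
  {ξ} × {p} = {(ξ,p)}
  {ξ} × {o, p} = {(ξ,o), (ξ,p)}
  {ξ, σ} × {o} = {(ξ,o), (σ,o)}
  {ξ, σ} × {p} = {(ξ,p), (σ,p)}
  {ξ, ρ, σ} × {o} = {(ξ,o), (ρ,o), (σ,o)}
  {ξ, ρ, σ} × {p} = {(ξ,p), (ρ,p), (σ,p)}
  {ξ, σ} × {o, p} = {(ξ,o), (ξ,p), (σ,o), (σ,p)}
  {ξ, ρ, σ} × {o, p} = {(ξ,o), (ξ,p), (ρ,o), (ρ,p), (σ,o), (σ,p)}
These 10 distinct sets form the basis B.
Close under arbitrary unions to get τ_{X×Y}; counting gives |τ_{X×Y}| = 16.


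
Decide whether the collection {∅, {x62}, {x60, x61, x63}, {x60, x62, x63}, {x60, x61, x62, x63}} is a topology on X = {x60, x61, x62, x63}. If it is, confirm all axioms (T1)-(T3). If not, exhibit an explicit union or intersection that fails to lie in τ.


τ is NOT a topology on X.

Axiom (T1): ∅ ∈ τ? Yes; X ∈ τ? Yes.
Axiom (T2/T3): check pairwise unions and intersections of members of τ.
Counterexample for (T3): {x60, x61, x63} ∩ {x60, x62, x63} = {x60, x63} ∉ τ. Therefore τ is NOT a topology.


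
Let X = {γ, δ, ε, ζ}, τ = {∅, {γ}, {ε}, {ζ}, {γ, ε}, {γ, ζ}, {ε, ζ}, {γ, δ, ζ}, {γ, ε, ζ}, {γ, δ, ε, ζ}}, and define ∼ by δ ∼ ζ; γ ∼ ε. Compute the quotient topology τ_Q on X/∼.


X/∼ = {[γ=ε], [δ=ζ]}; |τ_Q| = 3.

Equivalence classes: [γ=ε], [δ=ζ].
Quotient map π: X → X/∼ sends γ ↦ [γ=ε], δ ↦ [δ=ζ], ε ↦ [γ=ε], ζ ↦ [δ=ζ].
For each subset V ⊆ X/∼, compute π^{-1}(V) ⊆ X and check whether π^{-1}(V) ∈ τ. V is open in τ_Q iff π^{-1}(V) ∈ τ.
  V = {}: π^{-1}(V) = ∅ ∈ τ ✓.
  V = {[γ=ε]}: π^{-1}(V) = {γ, ε} ∈ τ ✓.
  V = {[δ=ζ]}: π^{-1}(V) = {δ, ζ} ∉ τ ✗.
  V = {[γ=ε], [δ=ζ]}: π^{-1}(V) = {γ, δ, ε, ζ} ∈ τ ✓.
Open sets in the quotient: τ_Q = {{}, {[γ=ε]}, {[γ=ε], [δ=ζ]}} (3 elements).


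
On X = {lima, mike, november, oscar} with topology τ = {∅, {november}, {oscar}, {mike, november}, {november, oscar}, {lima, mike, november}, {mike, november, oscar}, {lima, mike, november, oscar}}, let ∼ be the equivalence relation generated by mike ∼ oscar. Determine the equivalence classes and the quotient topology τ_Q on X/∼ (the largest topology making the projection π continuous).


X/∼ = {[lima], [mike=oscar], [november]}; |τ_Q| = 4.

Equivalence classes: [lima], [mike=oscar], [november].
Quotient map π: X → X/∼ sends lima ↦ [lima], mike ↦ [mike=oscar], november ↦ [november], oscar ↦ [mike=oscar].
For each subset V ⊆ X/∼, compute π^{-1}(V) ⊆ X and check whether π^{-1}(V) ∈ τ. V is open in τ_Q iff π^{-1}(V) ∈ τ.
  V = {}: π^{-1}(V) = ∅ ∈ τ ✓.
  V = {[lima]}: π^{-1}(V) = {lima} ∉ τ ✗.
  V = {[mike=oscar]}: π^{-1}(V) = {mike, oscar} ∉ τ ✗.
  V = {[lima], [mike=oscar]}: π^{-1}(V) = {lima, mike, oscar} ∉ τ ✗.
  V = {[november]}: π^{-1}(V) = {november} ∈ τ ✓.
  V = {[lima], [november]}: π^{-1}(V) = {lima, november} ∉ τ ✗.
  V = {[mike=oscar], [november]}: π^{-1}(V) = {mike, november, oscar} ∈ τ ✓.
  V = {[lima], [mike=oscar], [november]}: π^{-1}(V) = {lima, mike, november, oscar} ∈ τ ✓.
Open sets in the quotient: τ_Q = {{}, {[november]}, {[mike=oscar], [november]}, {[lima], [mike=oscar], [november]}} (4 elements).


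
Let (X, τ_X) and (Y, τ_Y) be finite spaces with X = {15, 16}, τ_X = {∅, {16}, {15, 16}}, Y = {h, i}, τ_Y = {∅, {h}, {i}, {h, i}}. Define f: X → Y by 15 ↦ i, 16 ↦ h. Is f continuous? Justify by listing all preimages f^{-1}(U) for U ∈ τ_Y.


f is NOT continuous.

Compute f^{-1}(U) for each U ∈ τ_Y:
  U = ∅: f^{-1}(U) = ∅ ∈ τ_X ✓.
  U = {h}: f^{-1}(U) = {16} ∈ τ_X ✓.
  U = {i}: f^{-1}(U) = {15} ∉ τ_X ✗.
  U = {h, i}: f^{-1}(U) = {15, 16} ∈ τ_X ✓.
Found U = {i} with f^{-1}(U) = {15} not in τ_X. Therefore f is NOT continuous.


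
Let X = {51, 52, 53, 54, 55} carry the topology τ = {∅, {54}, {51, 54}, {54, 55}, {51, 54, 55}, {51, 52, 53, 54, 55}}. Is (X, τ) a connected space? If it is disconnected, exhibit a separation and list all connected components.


(X, τ) is connected.

Find clopen sets (U ∈ τ with X ∖ U ∈ τ):
  U = ∅, X ∖ U = {51, 52, 53, 54, 55} — both open, so U is clopen.
  U = {51, 52, 53, 54, 55}, X ∖ U = ∅ — both open, so U is clopen.
Only trivial clopens (∅ and X) exist, so (X, τ) is connected.
Compute connected components by grouping points that agree on all clopens:
  component: {51, 52, 53, 54, 55}


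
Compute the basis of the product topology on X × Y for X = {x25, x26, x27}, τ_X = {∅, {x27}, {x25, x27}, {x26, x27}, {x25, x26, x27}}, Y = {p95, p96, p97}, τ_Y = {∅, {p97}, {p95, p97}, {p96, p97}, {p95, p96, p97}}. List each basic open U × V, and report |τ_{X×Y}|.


Basis B = {∅ × ∅, {x27} × {p97}, {x25, x27} × {p97}, {x26, x27} × {p97}, {x27} × {p95, p97}, {x27} × {p96, p97}, {x25, x26, x27} × {p97}, {x27} × {p95, p96, p97}, {x25, x27} × {p95, p97}, {x25, x27} × {p96, p97}, {x26, x27} × {p95, p97}, {x26, x27} × {p96, p97}, {x25, x27} × {p95, p96, p97}, {x25, x26, x27} × {p95, p97}, {x25, x26, x27} × {p96, p97}, {x26, x27} × {p95, p96, p97}, {x25, x26, x27} × {p95, p96, p97}}; |τ_{X×Y}| = 48.

Enumerate products U × V with U ∈ τ_X, V ∈ τ_Y (deduplicated):
  ∅ × ∅ = {} (∅)
  {x27} × {p97} = {(x27,p97)}
  {x25, x27} × {p97} = {(x25,p97), (x27,p97)}
  {x26, x27} × {p97} = {(x26,p97), (x27,p97)}
  {x27} × {p95, p97} = {(x27,p95), (x27,p97)}
  {x27} × {p96, p97} = {(x27,p96), (x27,p97)}
  {x25, x26, x27} × {p97} = {(x25,p97), (x26,p97), (x27,p97)}
  {x27} × {p95, p96, p97} = {(x27,p95), (x27,p96), (x27,p97)}
  {x25, x27} × {p95, p97} = {(x25,p95), (x25,p97), (x27,p95), (x27,p97)}
  {x25, x27} × {p96, p97} = {(x25,p96), (x25,p97), (x27,p96), (x27,p97)}
  {x26, x27} × {p95, p97} = {(x26,p95), (x26,p97), (x27,p95), (x27,p97)}
  {x26, x27} × {p96, p97} = {(x26,p96), (x26,p97), (x27,p96), (x27,p97)}
  {x25, x27} × {p95, p96, p97} = {(x25,p95), (x25,p96), (x25,p97), (x27,p95), (x27,p96), (x27,p97)}
  {x25, x26, x27} × {p95, p97} = {(x25,p95), (x25,p97), (x26,p95), (x26,p97), (x27,p95), (x27,p97)}
  {x25, x26, x27} × {p96, p97} = {(x25,p96), (x25,p97), (x26,p96), (x26,p97), (x27,p96), (x27,p97)}
  {x26, x27} × {p95, p96, p97} = {(x26,p95), (x26,p96), (x26,p97), (x27,p95), (x27,p96), (x27,p97)}
  {x25, x26, x27} × {p95, p96, p97} = {(x25,p95), (x25,p96), (x25,p97), (x26,p95), (x26,p96), (x26,p97), (x27,p95), (x27,p96), (x27,p97)}
These 17 distinct sets form the basis B.
Close under arbitrary unions to get τ_{X×Y}; counting gives |τ_{X×Y}| = 48.


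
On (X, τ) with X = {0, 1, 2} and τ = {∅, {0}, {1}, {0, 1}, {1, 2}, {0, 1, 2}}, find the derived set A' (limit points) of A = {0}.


A' = ∅

For each x ∈ X, list the open sets U ∈ τ with x ∈ U, then check whether U ∩ (A ∖ {x}) ≠ ∅ for every such U.
  x = 0: open {0} ∋ x has {0} ∩ (A ∖ {0}) = ∅, so x is NOT a limit point.
  x = 1: open {1} ∋ x has {1} ∩ (A ∖ {1}) = ∅, so x is NOT a limit point.
  x = 2: open {1, 2} ∋ x has {1, 2} ∩ (A ∖ {2}) = ∅, so x is NOT a limit point.
Collecting: A' = ∅.


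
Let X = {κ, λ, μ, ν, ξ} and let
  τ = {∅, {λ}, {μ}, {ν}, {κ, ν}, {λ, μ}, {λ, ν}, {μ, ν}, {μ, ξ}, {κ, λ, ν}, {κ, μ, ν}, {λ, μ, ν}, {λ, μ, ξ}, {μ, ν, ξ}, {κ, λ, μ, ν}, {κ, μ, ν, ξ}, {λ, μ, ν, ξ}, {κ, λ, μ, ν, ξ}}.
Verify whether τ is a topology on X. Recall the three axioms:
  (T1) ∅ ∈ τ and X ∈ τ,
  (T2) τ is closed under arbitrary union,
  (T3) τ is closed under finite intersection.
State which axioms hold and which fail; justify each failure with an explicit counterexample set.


τ IS a topology on X.

Axiom (T1): ∅ ∈ τ? Yes; X ∈ τ? Yes.
Axiom (T2/T3): check pairwise unions and intersections of members of τ.
All pairwise intersections and unions checked — each lies in τ. Therefore τ satisfies (T1), (T2), (T3): it IS a topology on X.


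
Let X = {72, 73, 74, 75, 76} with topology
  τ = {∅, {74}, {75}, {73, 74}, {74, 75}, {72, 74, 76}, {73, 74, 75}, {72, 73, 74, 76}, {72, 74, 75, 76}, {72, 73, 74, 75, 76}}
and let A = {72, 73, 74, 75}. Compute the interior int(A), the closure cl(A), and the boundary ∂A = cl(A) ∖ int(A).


int(A) = {73, 74, 75}, cl(A) = {72, 73, 74, 75, 76}, ∂A = {72, 76}.

Closed sets in (X, τ) are complements of opens:
  closed(X, τ) = {∅, {73}, {75}, {72, 76}, {73, 75}, {72, 73, 76}, {72, 75, 76}, {72, 73, 74, 76}, {72, 73, 75, 76}, {72, 73, 74, 75, 76}}.
int(A) = ⋃ {U ∈ τ : U ⊆ A}. Opens contained in A: ∅, {74}, {75}, {73, 74}, {74, 75}, {73, 74, 75}.
Taking the union of these: int(A) = {73, 74, 75}.
cl(A) = ⋂ {C closed : A ⊆ C}. Closed sets containing A: {72, 73, 74, 75, 76}.
Intersecting these: cl(A) = {72, 73, 74, 75, 76}.
∂A = cl(A) ∖ int(A) = {72, 73, 74, 75, 76} ∖ {73, 74, 75} = {72, 76}.


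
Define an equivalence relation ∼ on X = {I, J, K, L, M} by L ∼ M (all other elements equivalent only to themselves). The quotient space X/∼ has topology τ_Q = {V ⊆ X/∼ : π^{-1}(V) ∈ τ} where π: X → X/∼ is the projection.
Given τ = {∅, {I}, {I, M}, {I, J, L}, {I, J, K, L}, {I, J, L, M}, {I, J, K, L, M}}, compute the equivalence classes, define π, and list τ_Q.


X/∼ = {[I], [J], [K], [L=M]}; |τ_Q| = 4.

Equivalence classes: [I], [J], [K], [L=M].
Quotient map π: X → X/∼ sends I ↦ [I], J ↦ [J], K ↦ [K], L ↦ [L=M], M ↦ [L=M].
For each subset V ⊆ X/∼, compute π^{-1}(V) ⊆ X and check whether π^{-1}(V) ∈ τ. V is open in τ_Q iff π^{-1}(V) ∈ τ.
  V = {}: π^{-1}(V) = ∅ ∈ τ ✓.
  V = {[I]}: π^{-1}(V) = {I} ∈ τ ✓.
  V = {[J]}: π^{-1}(V) = {J} ∉ τ ✗.
  V = {[I], [J]}: π^{-1}(V) = {I, J} ∉ τ ✗.
  V = {[K]}: π^{-1}(V) = {K} ∉ τ ✗.
  V = {[I], [K]}: π^{-1}(V) = {I, K} ∉ τ ✗.
  V = {[J], [K]}: π^{-1}(V) = {J, K} ∉ τ ✗.
  V = {[I], [J], [K]}: π^{-1}(V) = {I, J, K} ∉ τ ✗.
  V = {[L=M]}: π^{-1}(V) = {L, M} ∉ τ ✗.
  V = {[I], [L=M]}: π^{-1}(V) = {I, L, M} ∉ τ ✗.
  V = {[J], [L=M]}: π^{-1}(V) = {J, L, M} ∉ τ ✗.
  V = {[I], [J], [L=M]}: π^{-1}(V) = {I, J, L, M} ∈ τ ✓.
  V = {[K], [L=M]}: π^{-1}(V) = {K, L, M} ∉ τ ✗.
  V = {[I], [K], [L=M]}: π^{-1}(V) = {I, K, L, M} ∉ τ ✗.
  V = {[J], [K], [L=M]}: π^{-1}(V) = {J, K, L, M} ∉ τ ✗.
  V = {[I], [J], [K], [L=M]}: π^{-1}(V) = {I, J, K, L, M} ∈ τ ✓.
Open sets in the quotient: τ_Q = {{}, {[I]}, {[I], [J], [L=M]}, {[I], [J], [K], [L=M]}} (4 elements).


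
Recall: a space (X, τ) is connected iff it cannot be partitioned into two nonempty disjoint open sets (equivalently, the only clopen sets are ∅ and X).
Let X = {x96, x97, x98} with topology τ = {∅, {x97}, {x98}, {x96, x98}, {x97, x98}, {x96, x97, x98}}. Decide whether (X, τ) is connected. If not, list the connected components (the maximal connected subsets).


(X, τ) is disconnected; components = [{x97}, {x96, x98}].

Find clopen sets (U ∈ τ with X ∖ U ∈ τ):
  U = ∅, X ∖ U = {x96, x97, x98} — both open, so U is clopen.
  U = {x97}, X ∖ U = {x96, x98} — both open, so U is clopen.
  U = {x96, x98}, X ∖ U = {x97} — both open, so U is clopen.
  U = {x96, x97, x98}, X ∖ U = ∅ — both open, so U is clopen.
Nontrivial clopen(s) exist: e.g. {x96, x98}. So (X, τ) is disconnected.
Compute connected components by grouping points that agree on all clopens:
  component: {x97}
  component: {x96, x98}


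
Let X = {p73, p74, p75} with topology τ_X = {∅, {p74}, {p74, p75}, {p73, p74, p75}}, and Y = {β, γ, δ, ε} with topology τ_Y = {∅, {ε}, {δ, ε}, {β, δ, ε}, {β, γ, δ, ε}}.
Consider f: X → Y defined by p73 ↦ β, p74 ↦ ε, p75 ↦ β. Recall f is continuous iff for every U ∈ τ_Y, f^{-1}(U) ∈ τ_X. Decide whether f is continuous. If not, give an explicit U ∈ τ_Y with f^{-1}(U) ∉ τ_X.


f IS continuous.

Compute f^{-1}(U) for each U ∈ τ_Y:
  U = ∅: f^{-1}(U) = ∅ ∈ τ_X ✓.
  U = {ε}: f^{-1}(U) = {p74} ∈ τ_X ✓.
  U = {δ, ε}: f^{-1}(U) = {p74} ∈ τ_X ✓.
  U = {β, δ, ε}: f^{-1}(U) = {p73, p74, p75} ∈ τ_X ✓.
  U = {β, γ, δ, ε}: f^{-1}(U) = {p73, p74, p75} ∈ τ_X ✓.
Every preimage lies in τ_X, so f IS continuous.


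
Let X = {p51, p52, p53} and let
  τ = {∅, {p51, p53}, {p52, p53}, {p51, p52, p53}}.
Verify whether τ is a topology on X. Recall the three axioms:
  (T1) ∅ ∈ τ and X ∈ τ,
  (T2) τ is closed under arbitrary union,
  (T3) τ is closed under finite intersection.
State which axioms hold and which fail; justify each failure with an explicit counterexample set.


τ is NOT a topology on X.

Axiom (T1): ∅ ∈ τ? Yes; X ∈ τ? Yes.
Axiom (T2/T3): check pairwise unions and intersections of members of τ.
Counterexample for (T3): {p51, p53} ∩ {p52, p53} = {p53} ∉ τ. Therefore τ is NOT a topology.


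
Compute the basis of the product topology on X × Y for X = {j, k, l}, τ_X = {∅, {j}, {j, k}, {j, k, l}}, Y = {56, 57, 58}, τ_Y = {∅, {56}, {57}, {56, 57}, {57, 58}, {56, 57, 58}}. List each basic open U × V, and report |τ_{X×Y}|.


Basis B = {∅ × ∅, {j} × {56}, {j} × {57}, {j} × {56, 57}, {j, k} × {56}, {j} × {57, 58}, {j, k} × {57}, {j} × {56, 57, 58}, {j, k, l} × {56}, {j, k, l} × {57}, {j, k} × {56, 57}, {j, k} × {57, 58}, {j, k} × {56, 57, 58}, {j, k, l} × {56, 57}, {j, k, l} × {57, 58}, {j, k, l} × {56, 57, 58}}; |τ_{X×Y}| = 40.

Enumerate products U × V with U ∈ τ_X, V ∈ τ_Y (deduplicated):
  ∅ × ∅ = {} (∅)
  {j} × {56} = {(j,56)}
  {j} × {57} = {(j,57)}
  {j} × {56, 57} = {(j,56), (j,57)}
  {j, k} × {56} = {(j,56), (k,56)}
  {j} × {57, 58} = {(j,57), (j,58)}
  {j, k} × {57} = {(j,57), (k,57)}
  {j} × {56, 57, 58} = {(j,56), (j,57), (j,58)}
  {j, k, l} × {56} = {(j,56), (k,56), (l,56)}
  {j, k, l} × {57} = {(j,57), (k,57), (l,57)}
  {j, k} × {56, 57} = {(j,56), (j,57), (k,56), (k,57)}
  {j, k} × {57, 58} = {(j,57), (j,58), (k,57), (k,58)}
  {j, k} × {56, 57, 58} = {(j,56), (j,57), (j,58), (k,56), (k,57), (k,58)}
  {j, k, l} × {56, 57} = {(j,56), (j,57), (k,56), (k,57), (l,56), (l,57)}
  {j, k, l} × {57, 58} = {(j,57), (j,58), (k,57), (k,58), (l,57), (l,58)}
  {j, k, l} × {56, 57, 58} = {(j,56), (j,57), (j,58), (k,56), (k,57), (k,58), (l,56), (l,57), (l,58)}
These 16 distinct sets form the basis B.
Close under arbitrary unions to get τ_{X×Y}; counting gives |τ_{X×Y}| = 40.


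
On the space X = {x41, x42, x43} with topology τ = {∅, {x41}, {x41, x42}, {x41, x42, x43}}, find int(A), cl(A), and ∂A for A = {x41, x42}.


int(A) = {x41, x42}, cl(A) = {x41, x42, x43}, ∂A = {x43}.

Closed sets in (X, τ) are complements of opens:
  closed(X, τ) = {∅, {x43}, {x42, x43}, {x41, x42, x43}}.
int(A) = ⋃ {U ∈ τ : U ⊆ A}. Opens contained in A: ∅, {x41}, {x41, x42}.
Taking the union of these: int(A) = {x41, x42}.
cl(A) = ⋂ {C closed : A ⊆ C}. Closed sets containing A: {x41, x42, x43}.
Intersecting these: cl(A) = {x41, x42, x43}.
∂A = cl(A) ∖ int(A) = {x41, x42, x43} ∖ {x41, x42} = {x43}.


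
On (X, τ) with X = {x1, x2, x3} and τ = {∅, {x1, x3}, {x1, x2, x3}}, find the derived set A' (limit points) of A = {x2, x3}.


A' = {x1, x2}

For each x ∈ X, list the open sets U ∈ τ with x ∈ U, then check whether U ∩ (A ∖ {x}) ≠ ∅ for every such U.
  x = x1: opens ∋ x are {x1, x3}, {x1, x2, x3}; each meets A ∖ {x1}, so x IS a limit point.
  x = x2: opens ∋ x are {x1, x2, x3}; each meets A ∖ {x2}, so x IS a limit point.
  x = x3: open {x1, x3} ∋ x has {x1, x3} ∩ (A ∖ {x3}) = ∅, so x is NOT a limit point.
Collecting: A' = {x1, x2}.


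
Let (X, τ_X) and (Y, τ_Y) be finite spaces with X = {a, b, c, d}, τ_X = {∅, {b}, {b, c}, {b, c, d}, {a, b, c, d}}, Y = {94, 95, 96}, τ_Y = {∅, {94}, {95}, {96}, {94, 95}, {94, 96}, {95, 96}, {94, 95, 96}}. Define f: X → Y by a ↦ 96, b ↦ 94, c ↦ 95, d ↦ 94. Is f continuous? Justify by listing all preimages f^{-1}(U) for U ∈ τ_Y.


f is NOT continuous.

Compute f^{-1}(U) for each U ∈ τ_Y:
  U = ∅: f^{-1}(U) = ∅ ∈ τ_X ✓.
  U = {94}: f^{-1}(U) = {b, d} ∉ τ_X ✗.
  U = {95}: f^{-1}(U) = {c} ∉ τ_X ✗.
  U = {96}: f^{-1}(U) = {a} ∉ τ_X ✗.
  U = {94, 95}: f^{-1}(U) = {b, c, d} ∈ τ_X ✓.
  U = {94, 96}: f^{-1}(U) = {a, b, d} ∉ τ_X ✗.
  U = {95, 96}: f^{-1}(U) = {a, c} ∉ τ_X ✗.
  U = {94, 95, 96}: f^{-1}(U) = {a, b, c, d} ∈ τ_X ✓.
Found U = {94} with f^{-1}(U) = {b, d} not in τ_X. Therefore f is NOT continuous.


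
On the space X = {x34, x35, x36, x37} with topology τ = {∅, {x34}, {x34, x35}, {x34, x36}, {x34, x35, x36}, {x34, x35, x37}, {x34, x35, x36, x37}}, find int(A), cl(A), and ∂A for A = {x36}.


int(A) = ∅, cl(A) = {x36}, ∂A = {x36}.

Closed sets in (X, τ) are complements of opens:
  closed(X, τ) = {∅, {x36}, {x37}, {x35, x37}, {x36, x37}, {x35, x36, x37}, {x34, x35, x36, x37}}.
int(A) = ⋃ {U ∈ τ : U ⊆ A}. Opens contained in A: ∅.
Taking the union of these: int(A) = ∅.
cl(A) = ⋂ {C closed : A ⊆ C}. Closed sets containing A: {x36}, {x36, x37}, {x35, x36, x37}, {x34, x35, x36, x37}.
Intersecting these: cl(A) = {x36}.
∂A = cl(A) ∖ int(A) = {x36} ∖ ∅ = {x36}.


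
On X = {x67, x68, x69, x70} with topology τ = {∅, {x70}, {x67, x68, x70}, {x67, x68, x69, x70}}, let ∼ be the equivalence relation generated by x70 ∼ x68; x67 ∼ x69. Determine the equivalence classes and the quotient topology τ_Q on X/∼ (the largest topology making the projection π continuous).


X/∼ = {[x67=x69], [x68=x70]}; |τ_Q| = 2.

Equivalence classes: [x67=x69], [x68=x70].
Quotient map π: X → X/∼ sends x67 ↦ [x67=x69], x68 ↦ [x68=x70], x69 ↦ [x67=x69], x70 ↦ [x68=x70].
For each subset V ⊆ X/∼, compute π^{-1}(V) ⊆ X and check whether π^{-1}(V) ∈ τ. V is open in τ_Q iff π^{-1}(V) ∈ τ.
  V = {}: π^{-1}(V) = ∅ ∈ τ ✓.
  V = {[x67=x69]}: π^{-1}(V) = {x67, x69} ∉ τ ✗.
  V = {[x68=x70]}: π^{-1}(V) = {x68, x70} ∉ τ ✗.
  V = {[x67=x69], [x68=x70]}: π^{-1}(V) = {x67, x68, x69, x70} ∈ τ ✓.
Open sets in the quotient: τ_Q = {{}, {[x67=x69], [x68=x70]}} (2 elements).


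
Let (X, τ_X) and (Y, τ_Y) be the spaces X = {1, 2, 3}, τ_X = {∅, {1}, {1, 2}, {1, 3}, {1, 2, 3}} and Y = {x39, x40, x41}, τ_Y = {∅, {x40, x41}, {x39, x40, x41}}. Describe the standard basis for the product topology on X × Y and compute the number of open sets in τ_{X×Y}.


Basis B = {∅ × ∅, {1} × {x40, x41}, {1} × {x39, x40, x41}, {1, 2} × {x40, x41}, {1, 3} × {x40, x41}, {1, 2} × {x39, x40, x41}, {1, 3} × {x39, x40, x41}, {1, 2, 3} × {x40, x41}, {1, 2, 3} × {x39, x40, x41}}; |τ_{X×Y}| = 14.

Enumerate products U × V with U ∈ τ_X, V ∈ τ_Y (deduplicated):
  ∅ × ∅ = {} (∅)
  {1} × {x40, x41} = {(1,x40), (1,x41)}
  {1} × {x39, x40, x41} = {(1,x39), (1,x40), (1,x41)}
  {1, 2} × {x40, x41} = {(1,x40), (1,x41), (2,x40), (2,x41)}
  {1, 3} × {x40, x41} = {(1,x40), (1,x41), (3,x40), (3,x41)}
  {1, 2} × {x39, x40, x41} = {(1,x39), (1,x40), (1,x41), (2,x39), (2,x40), (2,x41)}
  {1, 3} × {x39, x40, x41} = {(1,x39), (1,x40), (1,x41), (3,x39), (3,x40), (3,x41)}
  {1, 2, 3} × {x40, x41} = {(1,x40), (1,x41), (2,x40), (2,x41), (3,x40), (3,x41)}
  {1, 2, 3} × {x39, x40, x41} = {(1,x39), (1,x40), (1,x41), (2,x39), (2,x40), (2,x41), (3,x39), (3,x40), (3,x41)}
These 9 distinct sets form the basis B.
Close under arbitrary unions to get τ_{X×Y}; counting gives |τ_{X×Y}| = 14.


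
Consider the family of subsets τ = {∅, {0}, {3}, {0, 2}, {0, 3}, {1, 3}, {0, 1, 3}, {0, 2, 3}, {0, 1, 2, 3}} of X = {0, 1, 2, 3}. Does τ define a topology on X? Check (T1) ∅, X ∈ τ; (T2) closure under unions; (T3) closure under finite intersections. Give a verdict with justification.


τ IS a topology on X.

Axiom (T1): ∅ ∈ τ? Yes; X ∈ τ? Yes.
Axiom (T2/T3): check pairwise unions and intersections of members of τ.
All pairwise intersections and unions checked — each lies in τ. Therefore τ satisfies (T1), (T2), (T3): it IS a topology on X.


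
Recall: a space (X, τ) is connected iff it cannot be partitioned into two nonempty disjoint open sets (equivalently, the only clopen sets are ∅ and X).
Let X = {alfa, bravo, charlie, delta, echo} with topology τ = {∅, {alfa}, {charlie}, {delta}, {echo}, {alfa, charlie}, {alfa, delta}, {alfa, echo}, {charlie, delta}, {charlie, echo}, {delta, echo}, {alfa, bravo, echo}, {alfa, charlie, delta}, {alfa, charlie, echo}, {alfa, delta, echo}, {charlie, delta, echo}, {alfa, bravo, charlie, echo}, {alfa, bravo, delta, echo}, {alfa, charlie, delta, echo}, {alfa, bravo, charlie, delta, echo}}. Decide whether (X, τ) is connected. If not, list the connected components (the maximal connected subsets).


(X, τ) is disconnected; components = [{charlie}, {delta}, {alfa, bravo, echo}].

Find clopen sets (U ∈ τ with X ∖ U ∈ τ):
  U = ∅, X ∖ U = {alfa, bravo, charlie, delta, echo} — both open, so U is clopen.
  U = {charlie}, X ∖ U = {alfa, bravo, delta, echo} — both open, so U is clopen.
  U = {delta}, X ∖ U = {alfa, bravo, charlie, echo} — both open, so U is clopen.
  U = {charlie, delta}, X ∖ U = {alfa, bravo, echo} — both open, so U is clopen.
  U = {alfa, bravo, echo}, X ∖ U = {charlie, delta} — both open, so U is clopen.
  U = {alfa, bravo, charlie, echo}, X ∖ U = {delta} — both open, so U is clopen.
  U = {alfa, bravo, delta, echo}, X ∖ U = {charlie} — both open, so U is clopen.
  U = {alfa, bravo, charlie, delta, echo}, X ∖ U = ∅ — both open, so U is clopen.
Nontrivial clopen(s) exist: e.g. {alfa, bravo, echo}. So (X, τ) is disconnected.
Compute connected components by grouping points that agree on all clopens:
  component: {charlie}
  component: {delta}
  component: {alfa, bravo, echo}


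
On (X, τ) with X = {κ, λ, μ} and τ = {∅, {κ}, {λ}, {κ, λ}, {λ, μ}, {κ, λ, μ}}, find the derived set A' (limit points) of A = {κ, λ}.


A' = {μ}

For each x ∈ X, list the open sets U ∈ τ with x ∈ U, then check whether U ∩ (A ∖ {x}) ≠ ∅ for every such U.
  x = κ: open {κ} ∋ x has {κ} ∩ (A ∖ {κ}) = ∅, so x is NOT a limit point.
  x = λ: open {λ} ∋ x has {λ} ∩ (A ∖ {λ}) = ∅, so x is NOT a limit point.
  x = μ: opens ∋ x are {λ, μ}, {κ, λ, μ}; each meets A ∖ {μ}, so x IS a limit point.
Collecting: A' = {μ}.


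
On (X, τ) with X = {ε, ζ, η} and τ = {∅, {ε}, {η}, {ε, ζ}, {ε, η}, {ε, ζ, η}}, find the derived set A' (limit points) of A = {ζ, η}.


A' = ∅

For each x ∈ X, list the open sets U ∈ τ with x ∈ U, then check whether U ∩ (A ∖ {x}) ≠ ∅ for every such U.
  x = ε: open {ε} ∋ x has {ε} ∩ (A ∖ {ε}) = ∅, so x is NOT a limit point.
  x = ζ: open {ε, ζ} ∋ x has {ε, ζ} ∩ (A ∖ {ζ}) = ∅, so x is NOT a limit point.
  x = η: open {η} ∋ x has {η} ∩ (A ∖ {η}) = ∅, so x is NOT a limit point.
Collecting: A' = ∅.


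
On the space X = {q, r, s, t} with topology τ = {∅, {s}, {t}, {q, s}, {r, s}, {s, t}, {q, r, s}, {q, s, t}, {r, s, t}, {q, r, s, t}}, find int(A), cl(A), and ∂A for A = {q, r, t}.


int(A) = {t}, cl(A) = {q, r, t}, ∂A = {q, r}.

Closed sets in (X, τ) are complements of opens:
  closed(X, τ) = {∅, {q}, {r}, {t}, {q, r}, {q, t}, {r, t}, {q, r, s}, {q, r, t}, {q, r, s, t}}.
int(A) = ⋃ {U ∈ τ : U ⊆ A}. Opens contained in A: ∅, {t}.
Taking the union of these: int(A) = {t}.
cl(A) = ⋂ {C closed : A ⊆ C}. Closed sets containing A: {q, r, t}, {q, r, s, t}.
Intersecting these: cl(A) = {q, r, t}.
∂A = cl(A) ∖ int(A) = {q, r, t} ∖ {t} = {q, r}.


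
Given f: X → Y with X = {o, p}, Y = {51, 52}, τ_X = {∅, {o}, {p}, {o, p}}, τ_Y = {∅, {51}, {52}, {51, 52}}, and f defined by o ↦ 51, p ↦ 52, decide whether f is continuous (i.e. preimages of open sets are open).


f IS continuous.

Compute f^{-1}(U) for each U ∈ τ_Y:
  U = ∅: f^{-1}(U) = ∅ ∈ τ_X ✓.
  U = {51}: f^{-1}(U) = {o} ∈ τ_X ✓.
  U = {52}: f^{-1}(U) = {p} ∈ τ_X ✓.
  U = {51, 52}: f^{-1}(U) = {o, p} ∈ τ_X ✓.
Every preimage lies in τ_X, so f IS continuous.


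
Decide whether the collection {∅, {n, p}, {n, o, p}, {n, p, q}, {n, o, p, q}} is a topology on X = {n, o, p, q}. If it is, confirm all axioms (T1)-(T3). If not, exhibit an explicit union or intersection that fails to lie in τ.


τ IS a topology on X.

Axiom (T1): ∅ ∈ τ? Yes; X ∈ τ? Yes.
Axiom (T2/T3): check pairwise unions and intersections of members of τ.
All pairwise intersections and unions checked — each lies in τ. Therefore τ satisfies (T1), (T2), (T3): it IS a topology on X.


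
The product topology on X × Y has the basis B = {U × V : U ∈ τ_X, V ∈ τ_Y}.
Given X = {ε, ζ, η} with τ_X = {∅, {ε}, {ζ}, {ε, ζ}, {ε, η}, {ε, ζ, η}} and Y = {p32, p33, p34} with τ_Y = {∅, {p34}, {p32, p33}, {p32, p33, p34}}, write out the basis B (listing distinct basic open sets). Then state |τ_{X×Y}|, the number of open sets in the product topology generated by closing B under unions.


Basis B = {∅ × ∅, {ε} × {p34}, {ζ} × {p34}, {ε} × {p32, p33}, {ε, ζ} × {p34}, {ε, η} × {p34}, {ζ} × {p32, p33}, {ε} × {p32, p33, p34}, {ε, ζ, η} × {p34}, {ζ} × {p32, p33, p34}, {ε, ζ} × {p32, p33}, {ε, η} × {p32, p33}, {ε, ζ} × {p32, p33, p34}, {ε, η} × {p32, p33, p34}, {ε, ζ, η} × {p32, p33}, {ε, ζ, η} × {p32, p33, p34}}; |τ_{X×Y}| = 36.

Enumerate products U × V with U ∈ τ_X, V ∈ τ_Y (deduplicated):
  ∅ × ∅ = {} (∅)
  {ε} × {p34} = {(ε,p34)}
  {ζ} × {p34} = {(ζ,p34)}
  {ε} × {p32, p33} = {(ε,p32), (ε,p33)}
  {ε, ζ} × {p34} = {(ε,p34), (ζ,p34)}
  {ε, η} × {p34} = {(ε,p34), (η,p34)}
  {ζ} × {p32, p33} = {(ζ,p32), (ζ,p33)}
  {ε} × {p32, p33, p34} = {(ε,p32), (ε,p33), (ε,p34)}
  {ε, ζ, η} × {p34} = {(ε,p34), (ζ,p34), (η,p34)}
  {ζ} × {p32, p33, p34} = {(ζ,p32), (ζ,p33), (ζ,p34)}
  {ε, ζ} × {p32, p33} = {(ε,p32), (ε,p33), (ζ,p32), (ζ,p33)}
  {ε, η} × {p32, p33} = {(ε,p32), (ε,p33), (η,p32), (η,p33)}
  {ε, ζ} × {p32, p33, p34} = {(ε,p32), (ε,p33), (ε,p34), (ζ,p32), (ζ,p33), (ζ,p34)}
  {ε, η} × {p32, p33, p34} = {(ε,p32), (ε,p33), (ε,p34), (η,p32), (η,p33), (η,p34)}
  {ε, ζ, η} × {p32, p33} = {(ε,p32), (ε,p33), (ζ,p32), (ζ,p33), (η,p32), (η,p33)}
  {ε, ζ, η} × {p32, p33, p34} = {(ε,p32), (ε,p33), (ε,p34), (ζ,p32), (ζ,p33), (ζ,p34), (η,p32), (η,p33), (η,p34)}
These 16 distinct sets form the basis B.
Close under arbitrary unions to get τ_{X×Y}; counting gives |τ_{X×Y}| = 36.


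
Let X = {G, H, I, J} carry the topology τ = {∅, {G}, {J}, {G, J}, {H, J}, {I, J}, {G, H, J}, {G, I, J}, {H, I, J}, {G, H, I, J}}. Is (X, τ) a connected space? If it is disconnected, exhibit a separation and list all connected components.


(X, τ) is disconnected; components = [{G}, {H, I, J}].

Find clopen sets (U ∈ τ with X ∖ U ∈ τ):
  U = ∅, X ∖ U = {G, H, I, J} — both open, so U is clopen.
  U = {G}, X ∖ U = {H, I, J} — both open, so U is clopen.
  U = {H, I, J}, X ∖ U = {G} — both open, so U is clopen.
  U = {G, H, I, J}, X ∖ U = ∅ — both open, so U is clopen.
Nontrivial clopen(s) exist: e.g. {G}. So (X, τ) is disconnected.
Compute connected components by grouping points that agree on all clopens:
  component: {G}
  component: {H, I, J}


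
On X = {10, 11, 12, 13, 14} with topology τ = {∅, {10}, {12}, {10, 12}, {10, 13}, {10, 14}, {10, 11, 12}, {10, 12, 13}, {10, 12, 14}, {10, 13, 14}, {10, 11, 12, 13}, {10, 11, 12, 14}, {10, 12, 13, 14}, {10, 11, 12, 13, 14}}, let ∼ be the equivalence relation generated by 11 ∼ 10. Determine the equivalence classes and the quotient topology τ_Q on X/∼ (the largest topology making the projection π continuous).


X/∼ = {[10=11], [12], [13], [14]}; |τ_Q| = 6.

Equivalence classes: [10=11], [12], [13], [14].
Quotient map π: X → X/∼ sends 10 ↦ [10=11], 11 ↦ [10=11], 12 ↦ [12], 13 ↦ [13], 14 ↦ [14].
For each subset V ⊆ X/∼, compute π^{-1}(V) ⊆ X and check whether π^{-1}(V) ∈ τ. V is open in τ_Q iff π^{-1}(V) ∈ τ.
  V = {}: π^{-1}(V) = ∅ ∈ τ ✓.
  V = {[10=11]}: π^{-1}(V) = {10, 11} ∉ τ ✗.
  V = {[12]}: π^{-1}(V) = {12} ∈ τ ✓.
  V = {[10=11], [12]}: π^{-1}(V) = {10, 11, 12} ∈ τ ✓.
  V = {[13]}: π^{-1}(V) = {13} ∉ τ ✗.
  V = {[10=11], [13]}: π^{-1}(V) = {10, 11, 13} ∉ τ ✗.
  V = {[12], [13]}: π^{-1}(V) = {12, 13} ∉ τ ✗.
  V = {[10=11], [12], [13]}: π^{-1}(V) = {10, 11, 12, 13} ∈ τ ✓.
  V = {[14]}: π^{-1}(V) = {14} ∉ τ ✗.
  V = {[10=11], [14]}: π^{-1}(V) = {10, 11, 14} ∉ τ ✗.
  V = {[12], [14]}: π^{-1}(V) = {12, 14} ∉ τ ✗.
  V = {[10=11], [12], [14]}: π^{-1}(V) = {10, 11, 12, 14} ∈ τ ✓.
  V = {[13], [14]}: π^{-1}(V) = {13, 14} ∉ τ ✗.
  V = {[10=11], [13], [14]}: π^{-1}(V) = {10, 11, 13, 14} ∉ τ ✗.
  V = {[12], [13], [14]}: π^{-1}(V) = {12, 13, 14} ∉ τ ✗.
  V = {[10=11], [12], [13], [14]}: π^{-1}(V) = {10, 11, 12, 13, 14} ∈ τ ✓.
Open sets in the quotient: τ_Q = {{}, {[12]}, {[10=11], [12]}, {[10=11], [12], [13]}, {[10=11], [12], [14]}, {[10=11], [12], [13], [14]}} (6 elements).


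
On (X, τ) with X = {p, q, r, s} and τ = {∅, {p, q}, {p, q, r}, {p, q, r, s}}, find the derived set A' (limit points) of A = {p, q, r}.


A' = {p, q, r, s}

For each x ∈ X, list the open sets U ∈ τ with x ∈ U, then check whether U ∩ (A ∖ {x}) ≠ ∅ for every such U.
  x = p: opens ∋ x are {p, q}, {p, q, r}, {p, q, r, s}; each meets A ∖ {p}, so x IS a limit point.
  x = q: opens ∋ x are {p, q}, {p, q, r}, {p, q, r, s}; each meets A ∖ {q}, so x IS a limit point.
  x = r: opens ∋ x are {p, q, r}, {p, q, r, s}; each meets A ∖ {r}, so x IS a limit point.
  x = s: opens ∋ x are {p, q, r, s}; each meets A ∖ {s}, so x IS a limit point.
Collecting: A' = {p, q, r, s}.


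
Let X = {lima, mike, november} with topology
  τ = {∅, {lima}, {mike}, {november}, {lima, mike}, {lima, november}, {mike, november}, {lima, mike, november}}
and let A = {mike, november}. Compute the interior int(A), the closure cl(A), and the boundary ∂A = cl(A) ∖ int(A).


int(A) = {mike, november}, cl(A) = {mike, november}, ∂A = ∅.

Closed sets in (X, τ) are complements of opens:
  closed(X, τ) = {∅, {lima}, {mike}, {november}, {lima, mike}, {lima, november}, {mike, november}, {lima, mike, november}}.
int(A) = ⋃ {U ∈ τ : U ⊆ A}. Opens contained in A: ∅, {mike}, {november}, {mike, november}.
Taking the union of these: int(A) = {mike, november}.
cl(A) = ⋂ {C closed : A ⊆ C}. Closed sets containing A: {mike, november}, {lima, mike, november}.
Intersecting these: cl(A) = {mike, november}.
∂A = cl(A) ∖ int(A) = {mike, november} ∖ {mike, november} = ∅.


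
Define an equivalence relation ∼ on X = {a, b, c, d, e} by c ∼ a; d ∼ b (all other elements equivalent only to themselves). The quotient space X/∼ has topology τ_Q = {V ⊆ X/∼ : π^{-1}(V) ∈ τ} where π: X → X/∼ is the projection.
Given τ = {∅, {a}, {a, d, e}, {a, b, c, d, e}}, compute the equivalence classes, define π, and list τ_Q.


X/∼ = {[a=c], [b=d], [e]}; |τ_Q| = 2.

Equivalence classes: [a=c], [b=d], [e].
Quotient map π: X → X/∼ sends a ↦ [a=c], b ↦ [b=d], c ↦ [a=c], d ↦ [b=d], e ↦ [e].
For each subset V ⊆ X/∼, compute π^{-1}(V) ⊆ X and check whether π^{-1}(V) ∈ τ. V is open in τ_Q iff π^{-1}(V) ∈ τ.
  V = {}: π^{-1}(V) = ∅ ∈ τ ✓.
  V = {[a=c]}: π^{-1}(V) = {a, c} ∉ τ ✗.
  V = {[b=d]}: π^{-1}(V) = {b, d} ∉ τ ✗.
  V = {[a=c], [b=d]}: π^{-1}(V) = {a, b, c, d} ∉ τ ✗.
  V = {[e]}: π^{-1}(V) = {e} ∉ τ ✗.
  V = {[a=c], [e]}: π^{-1}(V) = {a, c, e} ∉ τ ✗.
  V = {[b=d], [e]}: π^{-1}(V) = {b, d, e} ∉ τ ✗.
  V = {[a=c], [b=d], [e]}: π^{-1}(V) = {a, b, c, d, e} ∈ τ ✓.
Open sets in the quotient: τ_Q = {{}, {[a=c], [b=d], [e]}} (2 elements).
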